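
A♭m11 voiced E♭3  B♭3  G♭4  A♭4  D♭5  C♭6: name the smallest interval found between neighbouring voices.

Adjacent intervals: E♭3→B♭3 = perfect fifth; B♭3→G♭4 = minor sixth; G♭4→A♭4 = major second; A♭4→D♭5 = perfect fourth; D♭5→C♭6 = minor seventh.
The smallest is G♭4 to A♭4, a major second (2 semitones).

major second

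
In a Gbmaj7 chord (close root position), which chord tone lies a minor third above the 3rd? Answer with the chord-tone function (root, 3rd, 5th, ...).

Gbmaj7: Gb Bb Db F.
The 3rd is Bb. A minor third above Bb is Db.
Db is the chord's 5th.

5th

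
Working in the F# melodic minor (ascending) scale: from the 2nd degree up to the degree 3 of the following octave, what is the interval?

Spelling the F# melodic minor (ascending) scale: F# G# A B C# D# E#.
So we need the interval from G# up to A.
9 letter names make it a ninth; at 13 semitones (a half step narrower than major) the quality is minor.

minor 9th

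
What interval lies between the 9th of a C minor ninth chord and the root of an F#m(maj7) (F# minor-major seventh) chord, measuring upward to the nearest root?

major third

The 9th of C minor ninth is D; the root of F#m(maj7) (F# minor-major seventh) is F#.
D up to F# spans 3 letter names and 4 semitones — a major third.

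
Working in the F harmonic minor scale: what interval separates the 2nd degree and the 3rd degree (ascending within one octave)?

minor second

Spelling the F harmonic minor scale: F G A♭ B♭ C D♭ E.
That puts G below A♭.
2 letter names make it a second; at 1 semitone (a half step narrower than major) the quality is minor.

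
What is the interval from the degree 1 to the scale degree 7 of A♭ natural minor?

Spelling A♭ natural minor: A♭ B♭ C♭ D♭ E♭ F♭ G♭.
That puts A♭ below G♭.
7 letter names make it a seventh; at 10 semitones (a half step narrower than major) the quality is minor.

minor seventh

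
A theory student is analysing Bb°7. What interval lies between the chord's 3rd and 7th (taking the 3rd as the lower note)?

d5

The chord tones of Bb°7 are Bb-Db-Fb-Abb.
3rd = Db; 7th = Abb.
From Db to Abb: 6 semitones over a fifth = diminished.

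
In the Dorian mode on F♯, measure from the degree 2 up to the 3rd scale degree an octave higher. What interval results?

Spelling the Dorian mode on F♯: F♯ G♯ A B C♯ D♯ E.
That puts G♯ below A.
G♯ up to A is 13 semitones, a half step narrower than a major ninth, so the interval is minor.

m9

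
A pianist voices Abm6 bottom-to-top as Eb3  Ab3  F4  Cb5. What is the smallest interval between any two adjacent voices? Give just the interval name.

Adjacent intervals: Eb3→Ab3 = perfect fourth; Ab3→F4 = major sixth; F4→Cb5 = diminished fifth.
The smallest is Eb3 to Ab3, a perfect fourth (5 semitones).

perfect fourth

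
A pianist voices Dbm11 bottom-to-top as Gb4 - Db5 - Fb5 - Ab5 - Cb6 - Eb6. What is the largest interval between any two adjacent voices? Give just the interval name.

Adjacent intervals: Gb4→Db5 = perfect fifth; Db5→Fb5 = minor third; Fb5→Ab5 = major third; Ab5→Cb6 = minor third; Cb6→Eb6 = major third.
The largest is Gb4 to Db5, a perfect fifth (7 semitones).

perfect fifth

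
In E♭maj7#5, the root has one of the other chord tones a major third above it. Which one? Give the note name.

G

E♭ augmented major seventh: E♭-G-B-D.
The root is E♭. A major third above E♭ is G.
G is the chord's 3rd.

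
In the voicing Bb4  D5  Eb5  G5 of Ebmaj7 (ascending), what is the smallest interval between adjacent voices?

Adjacent intervals: Bb4→D5 = major third; D5→Eb5 = minor second; Eb5→G5 = major third.
The smallest is D5 to Eb5, a minor second (1 semitone).

minor second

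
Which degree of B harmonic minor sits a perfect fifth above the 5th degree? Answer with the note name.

C#

The scale is B C# D E F# G A#.
The 5th degree is F#; a perfect fifth above that is C# — scale degree 2.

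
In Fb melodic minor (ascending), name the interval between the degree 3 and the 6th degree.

A4

Spelling Fb melodic minor (ascending): Fb Gb Abb Bbb Cb Db Eb.
The degree 3 is Abb and the scale degree 6 is Db.
4 letter names make it a fourth; at 6 semitones (a half step wider than perfect) the quality is augmented.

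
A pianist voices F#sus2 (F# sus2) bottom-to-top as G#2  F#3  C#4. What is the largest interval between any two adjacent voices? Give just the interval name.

Adjacent intervals: G#2→F#3 = minor seventh; F#3→C#4 = perfect fifth.
The largest is G#2 to F#3, a minor seventh (10 semitones).

minor seventh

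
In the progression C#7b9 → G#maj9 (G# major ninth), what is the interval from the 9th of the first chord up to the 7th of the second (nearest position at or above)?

The 9th of C#7b9 is D; the 7th of G#maj9 (G# major ninth) is F##.
From D to F##: 5 semitones over a third = augmented.

A3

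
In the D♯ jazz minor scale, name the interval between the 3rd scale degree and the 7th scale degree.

The scale runs D♯ E♯ F♯ G♯ A♯ B♯ C𝄪.
That puts F♯ below C𝄪.
5 letter names make it a fifth; at 8 semitones (a half step wider than perfect) the quality is augmented.

augmented 5th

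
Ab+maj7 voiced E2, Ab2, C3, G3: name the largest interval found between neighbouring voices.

Adjacent intervals: E2→Ab2 = diminished fourth; Ab2→C3 = major third; C3→G3 = perfect fifth.
The largest is C3 to G3, a perfect fifth (7 semitones).

perfect 5th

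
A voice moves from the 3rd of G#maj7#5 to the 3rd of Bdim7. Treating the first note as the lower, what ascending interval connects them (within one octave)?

G#maj7#5 has B# as its 3rd, and Bdim7 has D as its 3rd.
B# up to D is 2 semitones, a whole step narrower than a major third, so the interval is diminished.

diminished 3rd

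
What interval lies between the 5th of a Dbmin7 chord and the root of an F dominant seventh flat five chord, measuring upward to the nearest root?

The 5th of Dbmin7 is Ab; the root of F dominant seventh flat five is F.
Counting 6 letters and 9 half steps from Ab gives a major sixth.

major sixth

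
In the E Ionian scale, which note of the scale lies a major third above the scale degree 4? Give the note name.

C#

The scale is E F# G# A B C# D#.
The scale degree 4 is A; a major third above that is C# — scale degree 6.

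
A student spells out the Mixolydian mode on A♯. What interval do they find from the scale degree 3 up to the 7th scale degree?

diminished fifth

Spelling the Mixolydian mode on A♯: A♯ B♯ C𝄪 D♯ E♯ F𝄪 G♯.
Scale degree 3 = C𝄪; 7th degree = G♯.
5 letter names make it a fifth; at 6 semitones (a half step narrower than perfect) the quality is diminished.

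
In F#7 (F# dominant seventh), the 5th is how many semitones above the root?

Spelling the chord: F# A# C# E.
F# to C# is a perfect fifth: 7 semitones.

7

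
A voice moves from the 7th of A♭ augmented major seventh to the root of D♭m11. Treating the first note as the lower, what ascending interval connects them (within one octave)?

d5

The 7th of A♭ augmented major seventh is G; the root of D♭m11 is D♭.
G up to D♭ is 6 semitones, a half step narrower than a perfect fifth, so the interval is diminished.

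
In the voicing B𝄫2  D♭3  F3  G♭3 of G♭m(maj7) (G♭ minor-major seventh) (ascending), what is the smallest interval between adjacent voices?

minor second

Adjacent intervals: B𝄫2→D♭3 = major third; D♭3→F3 = major third; F3→G♭3 = minor second.
The smallest is F3 to G♭3, a minor second (1 semitone).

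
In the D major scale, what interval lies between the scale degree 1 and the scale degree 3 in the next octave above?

major 10th

Spelling the D major scale: D E F# G A B C#.
That puts D below F#.
Counting 10 letters and 16 half steps from D gives a major tenth.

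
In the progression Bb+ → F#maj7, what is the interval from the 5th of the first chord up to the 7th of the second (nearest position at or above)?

major seventh

The 5th of Bb+ is F#; the 7th of F#maj7 is E#.
F# up to E# spans 7 letter names and 11 semitones — a major seventh.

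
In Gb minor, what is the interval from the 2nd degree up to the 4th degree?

The scale runs Gb Ab Bbb Cb Db Ebb Fb.
2nd degree = Ab; scale degree 4 = Cb.
3 letter names make it a third; at 3 semitones (a half step narrower than major) the quality is minor.

minor 3rd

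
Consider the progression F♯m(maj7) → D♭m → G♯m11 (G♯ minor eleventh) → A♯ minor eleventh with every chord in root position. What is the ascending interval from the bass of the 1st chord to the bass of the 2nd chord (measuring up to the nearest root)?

diminished sixth

The roots are F♯ and D♭.
6 letter names make it a sixth; at 7 semitones (a whole step narrower than major) the quality is diminished.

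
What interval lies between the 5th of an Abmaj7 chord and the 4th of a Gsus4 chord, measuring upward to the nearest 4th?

Abmaj7 has Eb as its 5th, and Gsus4 has C as its 4th.
Eb up to C spans 6 letter names and 9 semitones — a major sixth.

major sixth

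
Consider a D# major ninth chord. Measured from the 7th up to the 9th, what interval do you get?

Spelling the chord: D#-F##-A#-C##-E#.
That puts C## below E#.
From C## to E#: 3 semitones over a third = minor.

minor third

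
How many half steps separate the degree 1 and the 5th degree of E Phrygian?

7

The scale is E F G A B C D.
E up to B is a perfect fifth — 7 semitones.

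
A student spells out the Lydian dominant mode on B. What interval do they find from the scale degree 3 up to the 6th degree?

The scale runs B C♯ D♯ E♯ F♯ G♯ A.
The scale degree 3 is D♯ and the 6th scale degree is G♯.
From D♯ to G♯ is 5 semitones, exactly the perfect fourth.

perfect fourth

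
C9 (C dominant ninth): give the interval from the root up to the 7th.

m7

The chord tones of C dominant ninth are C E G Bb D.
Root = C; 7th = Bb.
7 letter names make it a seventh; at 10 semitones (a half step narrower than major) the quality is minor.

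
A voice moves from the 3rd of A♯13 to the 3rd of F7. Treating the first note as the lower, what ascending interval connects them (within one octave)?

diminished 6th

The 3rd of A♯13 is C𝄪; the 3rd of F7 is A.
From C𝄪 to A: 7 semitones over a sixth = diminished.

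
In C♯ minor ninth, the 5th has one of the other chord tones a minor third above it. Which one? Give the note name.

The chord tones of C♯min9 are C♯, E, G♯, B, D♯.
The 5th is G♯. A minor third above G♯ is B.
B is the chord's 7th.

B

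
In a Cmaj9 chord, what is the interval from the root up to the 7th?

Cmaj9 is spelled C-E-G-B-D.
So we need the interval from C up to B.
Counting 7 letters and 11 half steps from C gives a major seventh.

major seventh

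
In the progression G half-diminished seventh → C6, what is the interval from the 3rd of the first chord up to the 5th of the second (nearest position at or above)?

M6

G half-diminished seventh has Bb as its 3rd, and C6 has G as its 5th.
From Bb to G is 9 semitones, exactly the major sixth.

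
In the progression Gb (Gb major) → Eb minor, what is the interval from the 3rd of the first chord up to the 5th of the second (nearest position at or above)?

P1

The 3rd of Gb (Gb major) is Bb; the 5th of Eb minor is Bb.
From Bb to Bb is 0 semitones, exactly the perfect unison.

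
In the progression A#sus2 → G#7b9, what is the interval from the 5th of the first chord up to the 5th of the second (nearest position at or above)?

minor seventh

A#sus2 has E# as its 5th, and G#7b9 has D# as its 5th.
E# up to D# is 10 semitones, a half step narrower than a major seventh, so the interval is minor.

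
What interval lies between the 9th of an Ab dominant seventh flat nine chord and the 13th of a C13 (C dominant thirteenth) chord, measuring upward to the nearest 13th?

augmented 7th

The 9th of Ab dominant seventh flat nine is Bbb; the 13th of C13 (C dominant thirteenth) is A.
From Bbb to A: 12 semitones over a seventh = augmented.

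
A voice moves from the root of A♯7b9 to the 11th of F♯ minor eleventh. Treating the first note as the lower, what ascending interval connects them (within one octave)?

minor second

A♯7b9 has A♯ as its root, and F♯ minor eleventh has B as its 11th.
2 letter names make it a second; at 1 semitone (a half step narrower than major) the quality is minor.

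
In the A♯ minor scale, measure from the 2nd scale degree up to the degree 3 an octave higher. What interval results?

minor ninth

Spelling the A♯ minor scale: A♯ B♯ C♯ D♯ E♯ F♯ G♯.
So we need the interval from B♯ up to C♯.
B♯ up to C♯ is 13 semitones, a half step narrower than a major ninth, so the interval is minor.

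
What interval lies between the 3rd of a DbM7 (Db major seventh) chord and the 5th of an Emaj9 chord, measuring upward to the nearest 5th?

The 3rd of DbM7 (Db major seventh) is F; the 5th of Emaj9 is B.
From F to B: 6 semitones over a fourth = augmented.

augmented fourth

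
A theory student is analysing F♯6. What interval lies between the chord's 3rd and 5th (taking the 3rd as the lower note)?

minor third

Spelling the chord: F♯, A♯, C♯, D♯.
3rd = A♯; 5th = C♯.
A♯ up to C♯ is 3 semitones, a half step narrower than a major third, so the interval is minor.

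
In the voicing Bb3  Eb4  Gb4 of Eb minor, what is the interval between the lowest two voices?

perfect 4th

Those voices are Bb3 and Eb4.
Counting 4 letters and 5 half steps from Bb gives a perfect fourth.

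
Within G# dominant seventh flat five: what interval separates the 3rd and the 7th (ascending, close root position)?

The chord tones of G#7b5 (G# dominant seventh flat five) are G#, B#, D, F#.
That puts B# below F#.
From B# to F#: 6 semitones over a fifth = diminished.
This 3–7 tritone is the characteristic tension at the heart of the dominant sound.

diminished fifth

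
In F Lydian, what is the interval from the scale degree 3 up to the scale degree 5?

minor third

Spelling F Lydian: F G A B C D E.
That puts A below C.
3 letter names make it a third; at 3 semitones (a half step narrower than major) the quality is minor.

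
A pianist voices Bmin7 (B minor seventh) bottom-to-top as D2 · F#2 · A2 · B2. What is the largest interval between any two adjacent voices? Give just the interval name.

Adjacent intervals: D2→F#2 = major third; F#2→A2 = minor third; A2→B2 = major second.
The largest is D2 to F#2, a major third (4 semitones).

major third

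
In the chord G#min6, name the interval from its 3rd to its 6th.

The chord tones of G# minor sixth are G#, B, D#, E#.
So we need the interval from B up to E#.
B up to E# is 6 semitones, a half step wider than a perfect fourth, so the interval is augmented.

augmented fourth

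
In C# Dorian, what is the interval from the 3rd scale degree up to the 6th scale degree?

augmented fourth

The scale runs C# D# E F# G# A# B.
That puts E below A#.
E up to A# is 6 semitones, a half step wider than a perfect fourth, so the interval is augmented.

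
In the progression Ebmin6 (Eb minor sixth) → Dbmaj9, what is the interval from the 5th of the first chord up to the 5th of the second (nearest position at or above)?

minor seventh

Ebmin6 (Eb minor sixth) has Bb as its 5th, and Dbmaj9 has Ab as its 5th.
From Bb to Ab: 10 semitones over a seventh = minor.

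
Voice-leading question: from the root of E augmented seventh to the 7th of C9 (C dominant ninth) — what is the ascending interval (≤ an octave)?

E augmented seventh has E as its root, and C9 (C dominant ninth) has Bb as its 7th.
E up to Bb is 6 semitones, a half step narrower than a perfect fifth, so the interval is diminished.

diminished 5th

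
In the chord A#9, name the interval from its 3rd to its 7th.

diminished fifth

Spelling the chord: A# C## E# G# B#.
That puts C## below G#.
C## up to G# is 6 semitones, a half step narrower than a perfect fifth, so the interval is diminished.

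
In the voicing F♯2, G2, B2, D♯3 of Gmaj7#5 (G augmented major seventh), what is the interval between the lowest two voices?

m2

Those voices are F♯2 and G2.
From F♯ to G: 1 semitone over a second = minor.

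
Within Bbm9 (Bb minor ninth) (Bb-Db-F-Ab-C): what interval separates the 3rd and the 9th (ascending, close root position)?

That puts Db below C.
From Db to C is 11 semitones, exactly the major seventh.

M7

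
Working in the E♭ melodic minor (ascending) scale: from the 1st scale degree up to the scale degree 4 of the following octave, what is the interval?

perfect 11th

E♭ melodic minor: E♭ F G♭ A♭ B♭ C D.
1st scale degree = E♭; 4th scale degree (up an octave) = A♭.
E♭ up to A♭ spans 11 letter names and 17 semitones — a perfect eleventh.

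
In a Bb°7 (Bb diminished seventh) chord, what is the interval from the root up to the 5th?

The chord tones of Bbdim7 are Bb, Db, Fb, Abb.
So we need the interval from Bb up to Fb.
5 letter names make it a fifth; at 6 semitones (a half step narrower than perfect) the quality is diminished.

d5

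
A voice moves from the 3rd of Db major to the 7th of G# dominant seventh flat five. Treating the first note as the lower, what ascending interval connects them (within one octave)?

Db major has F as its 3rd, and G# dominant seventh flat five has F# as its 7th.
From F to F#: 1 semitone over a unison = augmented.

augmented 1st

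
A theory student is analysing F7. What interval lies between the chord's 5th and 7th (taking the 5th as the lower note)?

The chord tones of F7 are F–A–C–E♭.
So we need the interval from C up to E♭.
From C to E♭: 3 semitones over a third = minor.

minor third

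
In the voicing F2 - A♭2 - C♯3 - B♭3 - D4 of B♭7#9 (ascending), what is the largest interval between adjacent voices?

Adjacent intervals: F2→A♭2 = minor third; A♭2→C♯3 = augmented third; C♯3→B♭3 = diminished seventh; B♭3→D4 = major third.
The largest is C♯3 to B♭3, a diminished seventh (9 semitones).

d7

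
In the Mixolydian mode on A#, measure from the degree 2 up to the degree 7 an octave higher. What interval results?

minor thirteenth

Spelling the Mixolydian mode on A#: A# B# C## D# E# F## G#.
The degree 2 is B# and the 7th degree (up an octave) is G#.
13 letter names make it a thirteenth; at 20 semitones (a half step narrower than major) the quality is minor.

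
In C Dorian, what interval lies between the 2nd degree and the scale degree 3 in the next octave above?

Spelling C Dorian: C D Eb F G A Bb.
That puts D below Eb.
From D to Eb: 13 semitones over a ninth = minor.

minor ninth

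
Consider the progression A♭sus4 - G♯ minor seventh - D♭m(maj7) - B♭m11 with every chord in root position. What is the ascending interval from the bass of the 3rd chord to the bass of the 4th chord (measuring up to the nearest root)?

The roots are D♭ and B♭.
From D♭ to B♭ is 9 semitones, exactly the major sixth.

major 6th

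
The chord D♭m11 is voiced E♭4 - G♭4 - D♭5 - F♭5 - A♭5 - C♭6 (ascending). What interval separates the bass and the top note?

The outer voices are E♭4 and C♭6.
From E♭ to C♭: 20 semitones over a thirteenth = minor.

minor thirteenth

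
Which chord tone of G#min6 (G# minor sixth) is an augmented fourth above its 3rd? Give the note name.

G# minor sixth: G#-B-D#-E#.
The 3rd is B. An augmented fourth above B is E#.
E# is the chord's 6th.

E#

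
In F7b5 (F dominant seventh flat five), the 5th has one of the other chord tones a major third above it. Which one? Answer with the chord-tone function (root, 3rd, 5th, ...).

7th

The chord tones of F7b5 are F, A, Cb, Eb.
The 5th is Cb. A major third above Cb is Eb.
Eb is the chord's 7th.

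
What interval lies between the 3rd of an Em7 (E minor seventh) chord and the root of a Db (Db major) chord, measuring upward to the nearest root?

d5

Em7 (E minor seventh) has G as its 3rd, and Db (Db major) has Db as its root.
5 letter names make it a fifth; at 6 semitones (a half step narrower than perfect) the quality is diminished.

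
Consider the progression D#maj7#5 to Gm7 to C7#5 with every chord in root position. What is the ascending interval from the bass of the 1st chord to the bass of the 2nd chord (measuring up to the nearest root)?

The roots are D# and G.
From D# to G: 4 semitones over a fourth = diminished.

diminished 4th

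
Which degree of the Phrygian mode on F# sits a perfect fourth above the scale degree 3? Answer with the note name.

The scale is F# G A B C# D E.
The scale degree 3 is A; a perfect fourth above that is D — scale degree 6.

D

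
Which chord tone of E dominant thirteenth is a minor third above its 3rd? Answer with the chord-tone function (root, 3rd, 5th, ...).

E dominant thirteenth: E G# B D F# C#.
The 3rd is G#. A minor third above G# is B.
B is the chord's 5th.

5th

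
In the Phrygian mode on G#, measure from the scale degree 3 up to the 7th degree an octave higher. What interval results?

perfect 12th

The scale runs G# A B C# D# E F#.
Scale degree 3 = B; 7th degree (up an octave) = F#.
Counting 12 letters and 19 half steps from B gives a perfect twelfth.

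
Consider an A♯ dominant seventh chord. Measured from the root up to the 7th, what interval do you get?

m7

A♯ dominant seventh is spelled A♯, C𝄪, E♯, G♯.
The root is A♯ and the 7th is G♯.
7 letter names make it a seventh; at 10 semitones (a half step narrower than major) the quality is minor.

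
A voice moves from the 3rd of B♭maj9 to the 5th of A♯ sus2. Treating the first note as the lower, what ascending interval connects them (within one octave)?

B♭maj9 has D as its 3rd, and A♯ sus2 has E♯ as its 5th.
2 letter names make it a second; at 3 semitones (a half step wider than major) the quality is augmented.

augmented second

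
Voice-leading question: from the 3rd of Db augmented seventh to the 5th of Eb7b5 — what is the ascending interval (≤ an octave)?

The 3rd of Db augmented seventh is F; the 5th of Eb7b5 is Bbb.
From F to Bbb: 4 semitones over a fourth = diminished.

d4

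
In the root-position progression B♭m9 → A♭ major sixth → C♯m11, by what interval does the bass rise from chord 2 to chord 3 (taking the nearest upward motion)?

augmented 3rd

The roots are A♭ and C♯.
A♭ up to C♯ is 5 semitones, a half step wider than a major third, so the interval is augmented.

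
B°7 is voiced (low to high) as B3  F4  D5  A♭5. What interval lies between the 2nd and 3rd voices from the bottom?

Those voices are F4 and D5.
F up to D spans 6 letter names and 9 semitones — a major sixth.

M6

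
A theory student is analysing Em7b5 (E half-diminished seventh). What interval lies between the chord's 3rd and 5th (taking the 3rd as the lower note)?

minor 3rd

Eø7 (E half-diminished seventh) is spelled E–G–Bb–D.
So we need the interval from G up to Bb.
From G to Bb: 3 semitones over a third = minor.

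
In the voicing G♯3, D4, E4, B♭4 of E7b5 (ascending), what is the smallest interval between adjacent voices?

Adjacent intervals: G♯3→D4 = diminished fifth; D4→E4 = major second; E4→B♭4 = diminished fifth.
The smallest is D4 to E4, a major second (2 semitones).

M2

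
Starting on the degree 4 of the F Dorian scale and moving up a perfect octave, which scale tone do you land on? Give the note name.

The scale is F G A♭ B♭ C D E♭.
The degree 4 is B♭; a perfect octave above that is B♭ — scale degree 4.

Bb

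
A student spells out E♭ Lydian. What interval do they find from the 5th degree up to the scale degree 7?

major third

Spelling E♭ Lydian: E♭ F G A B♭ C D.
That puts B♭ below D.
B♭ up to D spans 3 letter names and 4 semitones — a major third.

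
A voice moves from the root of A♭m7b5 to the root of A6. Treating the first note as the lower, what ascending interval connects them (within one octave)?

augmented unison

A♭m7b5 has A♭ as its root, and A6 has A as its root.
From A♭ to A: 1 semitone over a unison = augmented.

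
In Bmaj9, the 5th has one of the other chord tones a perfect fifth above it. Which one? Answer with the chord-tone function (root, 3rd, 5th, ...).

9th

Bmaj9 (B major ninth) is spelled B, D#, F#, A#, C#.
The 5th is F#. A perfect fifth above F# is C#.
C# is the chord's 9th.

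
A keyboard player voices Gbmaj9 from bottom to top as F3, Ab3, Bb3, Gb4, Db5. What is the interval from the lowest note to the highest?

minor 13th

The outer voices are F3 and Db5.
F up to Db is 20 semitones, a half step narrower than a major thirteenth, so the interval is minor.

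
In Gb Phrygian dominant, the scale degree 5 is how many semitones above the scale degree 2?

The scale is Gb Abb Bb Cb Db Ebb Fb.
Abb up to Db is an augmented fourth — 6 semitones.

6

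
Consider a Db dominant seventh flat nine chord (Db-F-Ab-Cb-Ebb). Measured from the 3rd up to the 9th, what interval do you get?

diminished seventh

That puts F below Ebb.
From F to Ebb: 9 semitones over a seventh = diminished.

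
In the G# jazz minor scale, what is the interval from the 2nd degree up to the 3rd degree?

minor 2nd

Spelling the G# jazz minor scale: G# A# B C# D# E# F##.
The 2nd degree is A# and the degree 3 is B.
2 letter names make it a second; at 1 semitone (a half step narrower than major) the quality is minor.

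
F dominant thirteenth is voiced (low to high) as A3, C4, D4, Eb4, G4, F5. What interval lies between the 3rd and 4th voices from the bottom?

Those voices are D4 and Eb4.
2 letter names make it a second; at 1 semitone (a half step narrower than major) the quality is minor.

minor second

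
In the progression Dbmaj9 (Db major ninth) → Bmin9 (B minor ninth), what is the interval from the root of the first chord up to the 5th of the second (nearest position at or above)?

The root of Dbmaj9 (Db major ninth) is Db; the 5th of Bmin9 (B minor ninth) is F#.
3 letter names make it a third; at 5 semitones (a half step wider than major) the quality is augmented.

augmented third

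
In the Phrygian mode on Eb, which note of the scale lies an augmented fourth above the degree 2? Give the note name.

Bb

The scale is Eb Fb Gb Ab Bb Cb Db.
The degree 2 is Fb; an augmented fourth above that is Bb — scale degree 5.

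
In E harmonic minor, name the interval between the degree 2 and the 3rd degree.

The scale runs E F♯ G A B C D♯.
So we need the interval from F♯ up to G.
F♯ up to G is 1 semitone, a half step narrower than a major second, so the interval is minor.

m2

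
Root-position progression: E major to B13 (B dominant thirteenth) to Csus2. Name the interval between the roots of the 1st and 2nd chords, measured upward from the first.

The roots are E and B.
Counting 5 letters and 7 half steps from E gives a perfect fifth.

P5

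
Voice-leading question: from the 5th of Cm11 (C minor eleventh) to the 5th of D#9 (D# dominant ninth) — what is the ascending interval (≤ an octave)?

Cm11 (C minor eleventh) has G as its 5th, and D#9 (D# dominant ninth) has A# as its 5th.
From G to A#: 3 semitones over a second = augmented.

A2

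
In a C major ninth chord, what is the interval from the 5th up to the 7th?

M3

The chord tones of Cmaj9 (C major ninth) are C–E–G–B–D.
That puts G below B.
Counting 3 letters and 4 half steps from G gives a major third.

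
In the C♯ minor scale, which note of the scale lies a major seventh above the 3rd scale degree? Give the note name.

D#

The scale is C♯ D♯ E F♯ G♯ A B.
The 3rd scale degree is E; a major seventh above that is D♯ — scale degree 2.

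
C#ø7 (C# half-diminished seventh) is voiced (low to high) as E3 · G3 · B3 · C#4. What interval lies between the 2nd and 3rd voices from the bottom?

Those voices are G3 and B3.
From G to B is 4 semitones, exactly the major third.

major 3rd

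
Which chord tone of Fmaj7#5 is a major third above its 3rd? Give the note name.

C#

Spelling the chord: F-A-C#-E.
The 3rd is A. A major third above A is C#.
C# is the chord's 5th.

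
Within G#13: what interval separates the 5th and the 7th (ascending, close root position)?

G#13 is spelled G# B# D# F# A# E#.
The 5th is D# and the 7th is F#.
D# up to F# is 3 semitones, a half step narrower than a major third, so the interval is minor.

minor 3rd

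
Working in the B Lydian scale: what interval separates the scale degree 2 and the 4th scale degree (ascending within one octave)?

major third

B lydian: B C# D# E# F# G# A#.
The scale degree 2 is C# and the 4th degree is E#.
Counting 3 letters and 4 half steps from C# gives a major third.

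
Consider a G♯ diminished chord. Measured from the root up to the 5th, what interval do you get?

diminished fifth

G♯ diminished is spelled G♯, B, D.
The root is G♯ and the 5th is D.
5 letter names make it a fifth; at 6 semitones (a half step narrower than perfect) the quality is diminished.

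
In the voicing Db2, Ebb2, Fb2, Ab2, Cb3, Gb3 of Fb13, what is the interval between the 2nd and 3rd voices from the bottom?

major second

Those voices are Ebb2 and Fb2.
From Ebb to Fb is 2 semitones, exactly the major second.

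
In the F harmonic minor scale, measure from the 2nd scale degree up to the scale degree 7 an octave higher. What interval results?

major 13th

F harmonic minor: F G A♭ B♭ C D♭ E.
So we need the interval from G up to E.
From G to E is 21 semitones, exactly the major thirteenth.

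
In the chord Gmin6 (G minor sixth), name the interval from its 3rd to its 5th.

Spelling the chord: G, Bb, D, E.
That puts Bb below D.
Counting 3 letters and 4 half steps from Bb gives a major third.

major third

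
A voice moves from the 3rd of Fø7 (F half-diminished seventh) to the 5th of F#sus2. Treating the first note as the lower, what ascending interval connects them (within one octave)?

Fø7 (F half-diminished seventh) has Ab as its 3rd, and F#sus2 has C# as its 5th.
3 letter names make it a third; at 5 semitones (a half step wider than major) the quality is augmented.

augmented third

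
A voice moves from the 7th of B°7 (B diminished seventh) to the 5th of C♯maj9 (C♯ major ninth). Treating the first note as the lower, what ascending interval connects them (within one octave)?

B°7 (B diminished seventh) has A♭ as its 7th, and C♯maj9 (C♯ major ninth) has G♯ as its 5th.
7 letter names make it a seventh; at 12 semitones (a half step wider than major) the quality is augmented.

augmented seventh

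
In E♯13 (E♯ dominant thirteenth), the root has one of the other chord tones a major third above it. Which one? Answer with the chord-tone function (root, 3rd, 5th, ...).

3rd

Spelling the chord: E♯-G𝄪-B♯-D♯-F𝄪-C𝄪.
The root is E♯. A major third above E♯ is G𝄪.
G𝄪 is the chord's 3rd.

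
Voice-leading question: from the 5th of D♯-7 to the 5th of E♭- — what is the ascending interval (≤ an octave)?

d2

D♯-7 has A♯ as its 5th, and E♭- has B♭ as its 5th.
A♯ up to B♭ is 0 semitones, a whole step narrower than a major second, so the interval is diminished.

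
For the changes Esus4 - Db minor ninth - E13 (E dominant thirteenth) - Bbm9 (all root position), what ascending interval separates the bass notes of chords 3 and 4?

The roots are E and Bb.
E up to Bb is 6 semitones, a half step narrower than a perfect fifth, so the interval is diminished.

diminished fifth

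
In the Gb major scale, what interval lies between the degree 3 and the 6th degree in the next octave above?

The scale runs Gb Ab Bb Cb Db Eb F.
That puts Bb below Eb.
Bb up to Eb spans 11 letter names and 17 semitones — a perfect eleventh.

perfect 11th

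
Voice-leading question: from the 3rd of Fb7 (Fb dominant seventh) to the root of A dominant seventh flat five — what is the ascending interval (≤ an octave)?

augmented unison

Fb7 (Fb dominant seventh) has Ab as its 3rd, and A dominant seventh flat five has A as its root.
1 letter names make it a unison; at 1 semitone (a half step wider than perfect) the quality is augmented.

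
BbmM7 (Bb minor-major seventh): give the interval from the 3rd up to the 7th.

Spelling the chord: Bb–Db–F–A.
So we need the interval from Db up to A.
5 letter names make it a fifth; at 8 semitones (a half step wider than perfect) the quality is augmented.

augmented fifth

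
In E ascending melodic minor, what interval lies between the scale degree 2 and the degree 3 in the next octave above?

Spelling E ascending melodic minor: E F# G A B C# D#.
The scale degree 2 is F# and the degree 3 (up an octave) is G.
From F# to G: 13 semitones over a ninth = minor.

minor 9th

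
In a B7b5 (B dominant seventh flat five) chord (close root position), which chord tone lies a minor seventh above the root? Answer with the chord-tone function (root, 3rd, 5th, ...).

B dominant seventh flat five is spelled B–D#–F–A.
The root is B. A minor seventh above B is A.
A is the chord's 7th.

7th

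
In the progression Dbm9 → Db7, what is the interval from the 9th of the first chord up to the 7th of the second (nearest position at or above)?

The 9th of Dbm9 is Eb; the 7th of Db7 is Cb.
From Eb to Cb: 8 semitones over a sixth = minor.

m6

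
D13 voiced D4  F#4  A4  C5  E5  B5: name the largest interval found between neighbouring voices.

perfect 5th

Adjacent intervals: D4→F#4 = major third; F#4→A4 = minor third; A4→C5 = minor third; C5→E5 = major third; E5→B5 = perfect fifth.
The largest is E5 to B5, a perfect fifth (7 semitones).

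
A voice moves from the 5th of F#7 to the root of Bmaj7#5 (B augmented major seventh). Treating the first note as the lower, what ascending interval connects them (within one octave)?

The 5th of F#7 is C#; the root of Bmaj7#5 (B augmented major seventh) is B.
7 letter names make it a seventh; at 10 semitones (a half step narrower than major) the quality is minor.

minor seventh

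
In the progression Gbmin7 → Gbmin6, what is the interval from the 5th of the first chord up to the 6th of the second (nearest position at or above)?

major second

The 5th of Gbmin7 is Db; the 6th of Gbmin6 is Eb.
Db up to Eb spans 2 letter names and 2 semitones — a major second.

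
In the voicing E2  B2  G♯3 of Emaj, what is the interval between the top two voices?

M6

Those voices are B2 and G♯3.
Counting 6 letters and 9 half steps from B gives a major sixth.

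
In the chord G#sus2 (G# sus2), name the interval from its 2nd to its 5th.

perfect 4th

G#sus2 (G# sus2): G#–A#–D#.
2nd = A#; 5th = D#.
Counting 4 letters and 5 half steps from A# gives a perfect fourth.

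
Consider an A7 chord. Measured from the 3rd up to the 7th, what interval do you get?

d5

The chord tones of A7 are A-C#-E-G.
So we need the interval from C# up to G.
From C# to G: 6 semitones over a fifth = diminished.
This 3–7 tritone is the characteristic tension at the heart of the dominant sound.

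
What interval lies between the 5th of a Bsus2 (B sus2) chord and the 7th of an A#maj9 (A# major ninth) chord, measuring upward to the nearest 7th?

Bsus2 (B sus2) has F# as its 5th, and A#maj9 (A# major ninth) has G## as its 7th.
From F# to G##: 3 semitones over a second = augmented.

A2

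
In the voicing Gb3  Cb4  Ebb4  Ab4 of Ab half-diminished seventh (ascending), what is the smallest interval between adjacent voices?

minor 3rd

Adjacent intervals: Gb3→Cb4 = perfect fourth; Cb4→Ebb4 = minor third; Ebb4→Ab4 = augmented fourth.
The smallest is Cb4 to Ebb4, a minor third (3 semitones).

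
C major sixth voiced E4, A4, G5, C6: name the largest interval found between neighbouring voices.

Adjacent intervals: E4→A4 = perfect fourth; A4→G5 = minor seventh; G5→C6 = perfect fourth.
The largest is A4 to G5, a minor seventh (10 semitones).

minor seventh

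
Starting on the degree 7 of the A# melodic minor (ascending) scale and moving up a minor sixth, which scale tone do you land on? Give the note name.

E#

The scale is A# B# C# D# E# F## G##.
The degree 7 is G##; a minor sixth above that is E# — scale degree 5.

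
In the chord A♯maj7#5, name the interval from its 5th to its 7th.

minor third

Spelling the chord: A♯-C𝄪-E𝄪-G𝄪.
The 5th is E𝄪 and the 7th is G𝄪.
E𝄪 up to G𝄪 is 3 semitones, a half step narrower than a major third, so the interval is minor.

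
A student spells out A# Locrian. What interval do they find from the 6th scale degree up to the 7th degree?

major 2nd

A# locrian: A# B C# D# E F# G#.
6th scale degree = F#; 7th scale degree = G#.
Counting 2 letters and 2 half steps from F# gives a major second.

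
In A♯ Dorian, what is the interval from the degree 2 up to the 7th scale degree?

The scale runs A♯ B♯ C♯ D♯ E♯ F𝄪 G♯.
That puts B♯ below G♯.
From B♯ to G♯: 8 semitones over a sixth = minor.

minor sixth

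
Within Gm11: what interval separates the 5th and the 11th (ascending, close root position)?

Gm11 (G minor eleventh): G Bb D F A C.
So we need the interval from D up to C.
From D to C: 10 semitones over a seventh = minor.

minor seventh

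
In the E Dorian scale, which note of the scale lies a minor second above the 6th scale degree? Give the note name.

D

The scale is E F♯ G A B C♯ D.
The 6th scale degree is C♯; a minor second above that is D — scale degree 7.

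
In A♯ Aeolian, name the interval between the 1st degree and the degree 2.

major 2nd

A♯ natural minor: A♯ B♯ C♯ D♯ E♯ F♯ G♯.
1st degree = A♯; scale degree 2 = B♯.
A♯ up to B♯ spans 2 letter names and 2 semitones — a major second.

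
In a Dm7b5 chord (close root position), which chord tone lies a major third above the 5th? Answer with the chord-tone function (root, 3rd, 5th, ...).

Dø7 (D half-diminished seventh) is spelled D-F-A♭-C.
The 5th is A♭. A major third above A♭ is C.
C is the chord's 7th.

7th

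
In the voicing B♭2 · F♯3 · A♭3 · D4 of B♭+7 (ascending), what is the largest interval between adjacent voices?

Adjacent intervals: B♭2→F♯3 = augmented fifth; F♯3→A♭3 = diminished third; A♭3→D4 = augmented fourth.
The largest is B♭2 to F♯3, an augmented fifth (8 semitones).

augmented 5th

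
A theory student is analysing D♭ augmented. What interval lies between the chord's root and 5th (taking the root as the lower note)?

augmented fifth

D♭+ (D♭ augmented): D♭, F, A.
That puts D♭ below A.
D♭ up to A is 8 semitones, a half step wider than a perfect fifth, so the interval is augmented.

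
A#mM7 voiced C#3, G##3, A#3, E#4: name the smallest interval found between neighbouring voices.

minor second

Adjacent intervals: C#3→G##3 = augmented fifth; G##3→A#3 = minor second; A#3→E#4 = perfect fifth.
The smallest is G##3 to A#3, a minor second (1 semitone).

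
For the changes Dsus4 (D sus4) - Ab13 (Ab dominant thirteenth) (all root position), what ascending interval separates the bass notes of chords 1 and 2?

The roots are D and Ab.
5 letter names make it a fifth; at 6 semitones (a half step narrower than perfect) the quality is diminished.

diminished 5th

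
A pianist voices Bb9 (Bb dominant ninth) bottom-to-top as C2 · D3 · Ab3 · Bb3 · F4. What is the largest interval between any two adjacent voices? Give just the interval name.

M9

Adjacent intervals: C2→D3 = major ninth; D3→Ab3 = diminished fifth; Ab3→Bb3 = major second; Bb3→F4 = perfect fifth.
The largest is C2 to D3, a major ninth (14 semitones).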